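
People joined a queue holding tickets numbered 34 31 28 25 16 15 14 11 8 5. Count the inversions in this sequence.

45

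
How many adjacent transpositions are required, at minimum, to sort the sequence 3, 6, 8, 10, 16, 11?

Minimum adjacent swaps = number of inversions (each swap of adjacent out-of-order elements removes one inversion and no swap can remove more).
Count inversions — for each element, later elements that are smaller:
3: none → 0
6: none → 0
8: none → 0
10: none → 0
16: 11 → 1
11: none → 0
Total inversions: 0 + 0 + 0 + 0 + 1 + 0 = 1

1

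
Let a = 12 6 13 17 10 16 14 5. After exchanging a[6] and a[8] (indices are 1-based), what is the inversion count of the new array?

Positions 6 and 8 hold 16 and 5; after swapping, the array is [12, 6, 13, 17, 10, 5, 14, 16].
For each element, count later entries that are smaller:
12 → 6, 10, 5 → 3
6 → 5 → 1
13 → 10, 5 → 2
17 → 10, 5, 14, 16 → 4
10 → 5 → 1
5 → none → 0
14 → none → 0
16 → none → 0
Sum: 3 + 1 + 2 + 4 + 1 + 0 + 0 + 0 = 11

11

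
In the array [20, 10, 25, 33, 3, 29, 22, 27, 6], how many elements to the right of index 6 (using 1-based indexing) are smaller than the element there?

The element at index 6 is 29.
Elements after it: 22, 27, 6
Those smaller than 29: 22, 27, 6

3 such elements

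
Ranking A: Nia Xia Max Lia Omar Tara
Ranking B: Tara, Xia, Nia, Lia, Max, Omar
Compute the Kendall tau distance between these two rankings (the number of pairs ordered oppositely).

Assign each item its position (1..6) in the first ordering, then rewrite the second ordering as that position sequence:
positions: Nia→1, Xia→2, Max→3, Lia→4, Omar→5, Tara→6
second ordering as positions: [6, 2, 1, 4, 3, 5]
Discordant pairs = inversions in this position sequence.
6: 2, 1, 4, 3, 5 → 5
2: 1 → 1
1: 0
4: 3 → 1
3: 0
5: 0
Total: 5 + 1 + 0 + 1 + 0 + 0 = 7

7 discordant pairs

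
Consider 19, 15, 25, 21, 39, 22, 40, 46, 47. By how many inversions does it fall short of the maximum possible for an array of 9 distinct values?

Maximum inversions for 9 distinct elements is C(9, 2) = 9·8/2 = 36.
Current inversions — for each element, count later smaller elements:
19: 1
15: 0
25: 2
21: 0
39: 1
22: 0
40: 0
46: 0
47: 0
Current total: 1 + 0 + 2 + 0 + 1 + 0 + 0 + 0 + 0 = 4
Shortfall: 36 − 4 = 32

32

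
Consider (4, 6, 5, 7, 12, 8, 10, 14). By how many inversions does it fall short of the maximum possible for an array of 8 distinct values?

25 inversions short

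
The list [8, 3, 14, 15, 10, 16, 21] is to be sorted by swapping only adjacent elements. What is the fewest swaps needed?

3

The minimum number of adjacent swaps to sort an array equals its inversion count, since every such swap removes exactly one inversion.
Count inversions — for each element, later elements that are smaller:
8: 3 → 1
3: none → 0
14: 10 → 1
15: 10 → 1
10: none → 0
16: none → 0
21: none → 0
Total inversions: 1 + 0 + 1 + 1 + 0 + 0 + 0 = 3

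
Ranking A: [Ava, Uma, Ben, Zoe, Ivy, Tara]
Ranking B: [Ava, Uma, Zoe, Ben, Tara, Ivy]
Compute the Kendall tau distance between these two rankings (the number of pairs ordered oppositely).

Assign each item its position (1..6) in the first ordering, then rewrite the second ordering as that position sequence:
positions: Ava→1, Uma→2, Ben→3, Zoe→4, Ivy→5, Tara→6
second ordering as positions: [1, 2, 4, 3, 6, 5]
Discordant pairs = inversions in this position sequence.
1: 0
2: 0
4: 3 → 1
3: 0
6: 5 → 1
5: 0
Total: 0 + 0 + 1 + 0 + 1 + 0 = 2

2 discordant pairs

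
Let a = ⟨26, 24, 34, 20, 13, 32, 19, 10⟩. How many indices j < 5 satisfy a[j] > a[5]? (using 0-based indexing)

1

The element at index 5 is 32.
Elements before it: 26, 24, 34, 20, 13
Those larger than 32: 34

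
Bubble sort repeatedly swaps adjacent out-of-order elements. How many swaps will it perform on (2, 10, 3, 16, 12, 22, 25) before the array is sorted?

Swaps: 2

The minimum number of adjacent swaps to sort an array equals its inversion count, since every such swap removes exactly one inversion.
Count inversions — for each element, later elements that are smaller:
2: none → 0
10: 3 → 1
3: none → 0
16: 12 → 1
12: none → 0
22: none → 0
25: none → 0
Total inversions: 0 + 1 + 0 + 1 + 0 + 0 + 0 = 2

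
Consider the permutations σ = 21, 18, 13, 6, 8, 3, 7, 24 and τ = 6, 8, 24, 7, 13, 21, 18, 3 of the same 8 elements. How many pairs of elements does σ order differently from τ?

There are 17 discordant pairs.

Assign each item its position (1..8) in the first ordering, then rewrite the second ordering as that position sequence:
positions: 21→1, 18→2, 13→3, 6→4, 8→5, 3→6, 7→7, 24→8
second ordering as positions: [4, 5, 8, 7, 3, 1, 2, 6]
Discordant pairs = inversions in this position sequence.
4: 3, 1, 2 → 3
5: 3, 1, 2 → 3
8: 7, 3, 1, 2, 6 → 5
7: 3, 1, 2, 6 → 4
3: 1, 2 → 2
1: 0
2: 0
6: 0
Total: 3 + 3 + 5 + 4 + 2 + 0 + 0 + 0 = 17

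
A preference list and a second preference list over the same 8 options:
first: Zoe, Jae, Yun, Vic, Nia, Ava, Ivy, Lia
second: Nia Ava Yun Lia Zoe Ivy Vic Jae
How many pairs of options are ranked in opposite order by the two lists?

17 pairs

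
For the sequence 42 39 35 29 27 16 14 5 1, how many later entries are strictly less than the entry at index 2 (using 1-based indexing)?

7 such elements

The element at index 2 is 39.
Elements after it: 35, 29, 27, 16, 14, 5, 1
Those smaller than 39: 35, 29, 27, 16, 14, 5, 1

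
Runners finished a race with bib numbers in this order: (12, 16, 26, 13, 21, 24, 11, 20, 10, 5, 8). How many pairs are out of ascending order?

Element-by-element contributions:
12: 4
16: 5
26: 8
13: 4
21: 5
24: 5
11: 3
20: 3
10: 2
5: 0
8: 0
Sum: 4 + 5 + 8 + 4 + 5 + 5 + 3 + 3 + 2 + 0 + 0 = 39

Inversions: 39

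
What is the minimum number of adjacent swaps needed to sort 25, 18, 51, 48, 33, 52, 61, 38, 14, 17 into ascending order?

Adjacent swaps: 24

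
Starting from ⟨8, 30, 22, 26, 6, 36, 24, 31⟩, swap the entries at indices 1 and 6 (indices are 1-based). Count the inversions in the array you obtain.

Inversions: 17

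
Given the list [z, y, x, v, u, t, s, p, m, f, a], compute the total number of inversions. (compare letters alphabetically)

Element-by-element contributions:
z: 10
y: 9
x: 8
v: 7
u: 6
t: 5
s: 4
p: 3
m: 2
f: 1
a: 0
Sum: 10 + 9 + 8 + 7 + 6 + 5 + 4 + 3 + 2 + 1 + 0 = 55

There are 55 inversions.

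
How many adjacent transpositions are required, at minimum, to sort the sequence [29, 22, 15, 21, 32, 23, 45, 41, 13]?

16

The minimum number of adjacent swaps to sort an array equals its inversion count, since every such swap removes exactly one inversion.
Count inversions — for each element, later elements that are smaller:
29: 22, 15, 21, 23, 13 → 5
22: 15, 21, 13 → 3
15: 13 → 1
21: 13 → 1
32: 23, 13 → 2
23: 13 → 1
45: 41, 13 → 2
41: 13 → 1
13: none → 0
Total inversions: 5 + 3 + 1 + 1 + 2 + 1 + 2 + 1 + 0 = 16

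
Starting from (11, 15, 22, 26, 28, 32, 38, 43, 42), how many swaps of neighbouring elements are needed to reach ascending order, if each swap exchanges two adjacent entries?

1 swap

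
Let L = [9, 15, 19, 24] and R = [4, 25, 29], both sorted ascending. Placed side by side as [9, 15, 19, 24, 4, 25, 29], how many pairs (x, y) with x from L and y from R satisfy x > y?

4

Take each right-half value and tally the left-half values above it:
r = 4: 9, 15, 19, 24 → 4
r = 25: none → 0
r = 29: none → 0
Cross-inversions: 4 + 0 + 0 = 4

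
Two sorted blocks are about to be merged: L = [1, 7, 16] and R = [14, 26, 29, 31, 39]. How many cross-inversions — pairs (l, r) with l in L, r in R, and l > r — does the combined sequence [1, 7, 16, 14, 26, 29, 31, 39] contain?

1 split inversion

For each element r of the right run, count left-run elements greater than r:
r = 14: 16 → 1
r = 26: none → 0
r = 29: none → 0
r = 31: none → 0
r = 39: none → 0
Cross-inversions: 1 + 0 + 0 + 0 + 0 = 1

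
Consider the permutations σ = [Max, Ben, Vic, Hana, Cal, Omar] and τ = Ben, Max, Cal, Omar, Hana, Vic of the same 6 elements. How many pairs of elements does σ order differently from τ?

There are 6 discordant pairs.

Assign each item its position (1..6) in the first ordering, then rewrite the second ordering as that position sequence:
positions: Max→1, Ben→2, Vic→3, Hana→4, Cal→5, Omar→6
second ordering as positions: [2, 1, 5, 6, 4, 3]
Discordant pairs = inversions in this position sequence.
2: 1 → 1
1: 0
5: 4, 3 → 2
6: 4, 3 → 2
4: 3 → 1
3: 0
Total: 1 + 0 + 2 + 2 + 1 + 0 = 6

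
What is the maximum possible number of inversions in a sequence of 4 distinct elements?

A reversed (strictly descending) arrangement makes every pair an inversion, giving C(4, 2) inversions.
C(4, 2) = 4·3/2 = 6

6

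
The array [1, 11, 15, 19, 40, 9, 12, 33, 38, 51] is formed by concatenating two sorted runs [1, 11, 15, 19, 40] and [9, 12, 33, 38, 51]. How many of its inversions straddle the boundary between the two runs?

9 split inversions

Count, for every r in R, how many entries of L exceed r:
r = 9: 11, 15, 19, 40 → 4
r = 12: 15, 19, 40 → 3
r = 33: 40 → 1
r = 38: 40 → 1
r = 51: none → 0
Cross-inversions: 4 + 3 + 1 + 1 + 0 = 9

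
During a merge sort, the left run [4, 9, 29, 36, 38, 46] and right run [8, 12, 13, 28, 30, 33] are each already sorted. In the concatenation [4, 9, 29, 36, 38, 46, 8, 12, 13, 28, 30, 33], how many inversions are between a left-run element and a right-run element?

23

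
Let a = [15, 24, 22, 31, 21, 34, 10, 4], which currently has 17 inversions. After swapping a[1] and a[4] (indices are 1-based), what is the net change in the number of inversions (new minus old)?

Positions 1 and 4 hold 15 and 31; after swapping, the array is [31, 24, 22, 15, 21, 34, 10, 4].
Element-by-element contributions:
31 → 24, 22, 15, 21, 10, 4 → 6
24 → 22, 15, 21, 10, 4 → 5
22 → 15, 21, 10, 4 → 4
15 → 10, 4 → 2
21 → 10, 4 → 2
34 → 10, 4 → 2
10 → 4 → 1
4 → none → 0
Sum: 6 + 5 + 4 + 2 + 2 + 2 + 1 + 0 = 22
Change: 22 − 17 = +5

+5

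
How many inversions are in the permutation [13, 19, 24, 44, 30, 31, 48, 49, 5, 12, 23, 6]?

For each element, count later entries that are smaller:
13: 3
19: 3
24: 4
44: 6
30: 4
31: 4
48: 4
49: 4
5: 0
12: 1
23: 1
6: 0
Sum: 3 + 3 + 4 + 6 + 4 + 4 + 4 + 4 + 0 + 1 + 1 + 0 = 34

Out-of-order pairs: 34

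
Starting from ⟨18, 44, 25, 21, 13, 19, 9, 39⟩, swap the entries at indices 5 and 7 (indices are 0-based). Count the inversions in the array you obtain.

18

Positions 5 and 7 hold 19 and 39; after swapping, the array is [18, 44, 25, 21, 13, 39, 9, 19].
For each element, count later entries that are smaller:
18: 2
44: 6
25: 4
21: 3
13: 1
39: 2
9: 0
19: 0
Sum: 2 + 6 + 4 + 3 + 1 + 2 + 0 + 0 = 18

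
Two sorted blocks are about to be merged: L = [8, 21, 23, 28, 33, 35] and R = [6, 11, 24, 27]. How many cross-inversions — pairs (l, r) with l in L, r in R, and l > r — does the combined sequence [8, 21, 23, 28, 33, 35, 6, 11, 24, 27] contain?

Count, for every r in R, how many entries of L exceed r:
r = 6: 8, 21, 23, 28, 33, 35 → 6
r = 11: 21, 23, 28, 33, 35 → 5
r = 24: 28, 33, 35 → 3
r = 27: 28, 33, 35 → 3
Cross-inversions: 6 + 5 + 3 + 3 = 17

There are 17 split inversions.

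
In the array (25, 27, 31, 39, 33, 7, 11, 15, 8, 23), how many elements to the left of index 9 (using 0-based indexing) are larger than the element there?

5

The element at index 9 is 23.
Elements before it: 25, 27, 31, 39, 33, 7, 11, 15, 8
Those larger than 23: 25, 27, 31, 39, 33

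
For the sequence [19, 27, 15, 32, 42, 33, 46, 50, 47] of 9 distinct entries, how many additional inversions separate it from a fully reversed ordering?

Maximum inversions for 9 distinct elements is C(9, 2) = 9·8/2 = 36.
Current inversions — for each element, count later smaller elements:
19: 1
27: 1
15: 0
32: 0
42: 1
33: 0
46: 0
50: 1
47: 0
Current total: 1 + 1 + 0 + 0 + 1 + 0 + 0 + 1 + 0 = 4
Shortfall: 36 − 4 = 32

32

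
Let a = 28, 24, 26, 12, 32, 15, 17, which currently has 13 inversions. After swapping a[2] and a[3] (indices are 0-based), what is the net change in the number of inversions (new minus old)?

Positions 2 and 3 hold 26 and 12; after swapping, the array is [28, 24, 12, 26, 32, 15, 17].
Sweep left to right; for each value list the smaller values that follow it:
28: 5
24: 3
12: 0
26: 2
32: 2
15: 0
17: 0
Sum: 5 + 3 + 0 + 2 + 2 + 0 + 0 = 12
Change: 12 − 13 = -1

-1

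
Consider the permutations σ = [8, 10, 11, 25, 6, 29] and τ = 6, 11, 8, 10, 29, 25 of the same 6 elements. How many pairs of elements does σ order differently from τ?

Assign each item its position (1..6) in the first ordering, then rewrite the second ordering as that position sequence:
positions: 8→1, 10→2, 11→3, 25→4, 6→5, 29→6
second ordering as positions: [5, 3, 1, 2, 6, 4]
Discordant pairs = inversions in this position sequence.
5: 3, 1, 2, 4 → 4
3: 1, 2 → 2
1: 0
2: 0
6: 4 → 1
4: 0
Total: 4 + 2 + 0 + 0 + 1 + 0 = 7

7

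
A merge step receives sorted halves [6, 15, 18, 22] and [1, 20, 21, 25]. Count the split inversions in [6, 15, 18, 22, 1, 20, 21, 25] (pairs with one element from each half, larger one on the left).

6

For each element r of the right run, count left-run elements greater than r:
r = 1: 6, 15, 18, 22 → 4
r = 20: 22 → 1
r = 21: 22 → 1
r = 25: none → 0
Cross-inversions: 4 + 1 + 1 + 0 = 6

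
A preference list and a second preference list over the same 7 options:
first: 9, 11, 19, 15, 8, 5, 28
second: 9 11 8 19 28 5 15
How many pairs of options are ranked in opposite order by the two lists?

5 pairs

Assign each item its position (1..7) in the first ordering, then rewrite the second ordering as that position sequence:
positions: 9→1, 11→2, 19→3, 15→4, 8→5, 5→6, 28→7
second ordering as positions: [1, 2, 5, 3, 7, 6, 4]
Discordant pairs = inversions in this position sequence.
1: 0
2: 0
5: 3, 4 → 2
3: 0
7: 6, 4 → 2
6: 4 → 1
4: 0
Total: 0 + 0 + 2 + 0 + 2 + 1 + 0 = 5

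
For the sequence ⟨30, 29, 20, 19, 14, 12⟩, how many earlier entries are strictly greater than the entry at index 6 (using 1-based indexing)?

5 such elements

The element at index 6 is 12.
Elements before it: 30, 29, 20, 19, 14
Those larger than 12: 30, 29, 20, 19, 14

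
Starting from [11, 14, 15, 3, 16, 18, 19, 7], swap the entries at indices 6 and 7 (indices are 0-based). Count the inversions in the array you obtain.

Positions 6 and 7 hold 19 and 7; after swapping, the array is [11, 14, 15, 3, 16, 18, 7, 19].
For each element, count later entries that are smaller:
11: 2
14: 2
15: 2
3: 0
16: 1
18: 1
7: 0
19: 0
Sum: 2 + 2 + 2 + 0 + 1 + 1 + 0 + 0 = 8

8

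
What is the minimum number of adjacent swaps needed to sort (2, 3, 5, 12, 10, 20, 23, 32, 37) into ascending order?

1 swap

The minimum number of adjacent swaps to sort an array equals its inversion count, since every such swap removes exactly one inversion.
Count inversions — for each element, later elements that are smaller:
2: none → 0
3: none → 0
5: none → 0
12: 10 → 1
10: none → 0
20: none → 0
23: none → 0
32: none → 0
37: none → 0
Total inversions: 0 + 0 + 0 + 1 + 0 + 0 + 0 + 0 + 0 = 1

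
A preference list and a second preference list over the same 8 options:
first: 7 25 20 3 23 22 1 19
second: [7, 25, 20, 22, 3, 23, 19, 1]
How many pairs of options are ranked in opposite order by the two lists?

Assign each item its position (1..8) in the first ordering, then rewrite the second ordering as that position sequence:
positions: 7→1, 25→2, 20→3, 3→4, 23→5, 22→6, 1→7, 19→8
second ordering as positions: [1, 2, 3, 6, 4, 5, 8, 7]
Discordant pairs = inversions in this position sequence.
1: 0
2: 0
3: 0
6: 4, 5 → 2
4: 0
5: 0
8: 7 → 1
7: 0
Total: 0 + 0 + 0 + 2 + 0 + 0 + 1 + 0 = 3

3 pairs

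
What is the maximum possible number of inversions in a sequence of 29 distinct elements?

406 inversions

A reversed (strictly descending) arrangement makes every pair an inversion, giving C(29, 2) inversions.
C(29, 2) = 29·28/2 = 406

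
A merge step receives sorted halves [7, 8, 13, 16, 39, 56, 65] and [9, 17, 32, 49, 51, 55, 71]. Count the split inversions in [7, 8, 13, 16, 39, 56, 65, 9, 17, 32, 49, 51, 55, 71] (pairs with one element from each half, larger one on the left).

Count, for every r in R, how many entries of L exceed r:
r = 9: 13, 16, 39, 56, 65 → 5
r = 17: 39, 56, 65 → 3
r = 32: 39, 56, 65 → 3
r = 49: 56, 65 → 2
r = 51: 56, 65 → 2
r = 55: 56, 65 → 2
r = 71: none → 0
Cross-inversions: 5 + 3 + 3 + 2 + 2 + 2 + 0 = 17

17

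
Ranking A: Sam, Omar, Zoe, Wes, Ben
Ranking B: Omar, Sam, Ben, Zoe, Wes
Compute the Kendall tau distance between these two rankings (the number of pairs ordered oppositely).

There are 3 discordant pairs.

Assign each item its position (1..5) in the first ordering, then rewrite the second ordering as that position sequence:
positions: Sam→1, Omar→2, Zoe→3, Wes→4, Ben→5
second ordering as positions: [2, 1, 5, 3, 4]
Discordant pairs = inversions in this position sequence.
2: 1 → 1
1: 0
5: 3, 4 → 2
3: 0
4: 0
Total: 1 + 0 + 2 + 0 + 0 = 3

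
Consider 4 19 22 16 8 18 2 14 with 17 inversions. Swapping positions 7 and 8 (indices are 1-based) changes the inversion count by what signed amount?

Positions 7 and 8 hold 2 and 14; after swapping, the array is [4, 19, 22, 16, 8, 18, 14, 2].
Sweep left to right; for each value list the smaller values that follow it:
4 → 2 → 1
19 → 16, 8, 18, 14, 2 → 5
22 → 16, 8, 18, 14, 2 → 5
16 → 8, 14, 2 → 3
8 → 2 → 1
18 → 14, 2 → 2
14 → 2 → 1
2 → none → 0
Sum: 1 + 5 + 5 + 3 + 1 + 2 + 1 + 0 = 18
Change: 18 − 17 = +1

+1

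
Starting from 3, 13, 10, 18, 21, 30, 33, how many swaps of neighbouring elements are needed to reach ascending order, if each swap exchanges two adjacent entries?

The minimum number of adjacent swaps to sort an array equals its inversion count, since every such swap removes exactly one inversion.
Count inversions — for each element, later elements that are smaller:
3: none → 0
13: 10 → 1
10: none → 0
18: none → 0
21: none → 0
30: none → 0
33: none → 0
Total inversions: 0 + 1 + 0 + 0 + 0 + 0 + 0 = 1

Swaps: 1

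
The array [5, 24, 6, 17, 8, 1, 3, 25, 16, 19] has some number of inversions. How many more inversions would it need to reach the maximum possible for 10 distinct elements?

26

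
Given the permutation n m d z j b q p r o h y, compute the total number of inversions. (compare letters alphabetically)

For each element, count later entries that are smaller:
n → m, d, j, b, h → 5
m → d, j, b, h → 4
d → b → 1
z → j, b, q, p, r, o, h, y → 8
j → b, h → 2
b → none → 0
q → p, o, h → 3
p → o, h → 2
r → o, h → 2
o → h → 1
h → none → 0
y → none → 0
Sum: 5 + 4 + 1 + 8 + 2 + 0 + 3 + 2 + 2 + 1 + 0 + 0 = 28

28 out-of-order pairs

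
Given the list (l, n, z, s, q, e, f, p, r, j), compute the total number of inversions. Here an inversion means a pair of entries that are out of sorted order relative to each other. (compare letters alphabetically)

Sweep left to right; for each value list the smaller values that follow it:
l: 3
n: 3
z: 7
s: 6
q: 4
e: 0
f: 0
p: 1
r: 1
j: 0
Sum: 3 + 3 + 7 + 6 + 4 + 0 + 0 + 1 + 1 + 0 = 25

25 inversions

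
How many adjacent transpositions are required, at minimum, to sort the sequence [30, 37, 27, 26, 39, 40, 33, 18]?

15 swaps

Minimum adjacent swaps = number of inversions (each swap of adjacent out-of-order elements removes one inversion and no swap can remove more).
Count inversions — for each element, later elements that are smaller:
30: 27, 26, 18 → 3
37: 27, 26, 33, 18 → 4
27: 26, 18 → 2
26: 18 → 1
39: 33, 18 → 2
40: 33, 18 → 2
33: 18 → 1
18: none → 0
Total inversions: 3 + 4 + 2 + 1 + 2 + 2 + 1 + 0 = 15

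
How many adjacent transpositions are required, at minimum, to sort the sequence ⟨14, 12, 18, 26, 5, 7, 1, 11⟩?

The minimum number of adjacent swaps to sort an array equals its inversion count, since every such swap removes exactly one inversion.
Count inversions — for each element, later elements that are smaller:
14: 12, 5, 7, 1, 11 → 5
12: 5, 7, 1, 11 → 4
18: 5, 7, 1, 11 → 4
26: 5, 7, 1, 11 → 4
5: 1 → 1
7: 1 → 1
1: none → 0
11: none → 0
Total inversions: 5 + 4 + 4 + 4 + 1 + 1 + 0 + 0 = 19

19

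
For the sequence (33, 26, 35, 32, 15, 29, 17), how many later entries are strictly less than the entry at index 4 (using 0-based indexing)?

0 such elements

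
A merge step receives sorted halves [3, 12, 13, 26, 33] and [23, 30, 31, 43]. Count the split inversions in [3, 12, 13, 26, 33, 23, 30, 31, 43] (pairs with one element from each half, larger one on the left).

Take each right-half value and tally the left-half values above it:
r = 23: 26, 33 → 2
r = 30: 33 → 1
r = 31: 33 → 1
r = 43: none → 0
Cross-inversions: 2 + 1 + 1 + 0 = 4

4 cross-inversions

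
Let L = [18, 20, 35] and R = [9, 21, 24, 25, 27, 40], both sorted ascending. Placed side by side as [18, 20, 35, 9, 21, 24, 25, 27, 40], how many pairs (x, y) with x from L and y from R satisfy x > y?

For each element r of the right run, count left-run elements greater than r:
r = 9: 18, 20, 35 → 3
r = 21: 35 → 1
r = 24: 35 → 1
r = 25: 35 → 1
r = 27: 35 → 1
r = 40: none → 0
Cross-inversions: 3 + 1 + 1 + 1 + 1 + 0 = 7

Split inversions: 7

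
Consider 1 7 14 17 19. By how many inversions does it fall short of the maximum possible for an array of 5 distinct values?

Maximum inversions for 5 distinct elements is C(5, 2) = 5·4/2 = 10.
Current inversions — for each element, count later smaller elements:
1: 0
7: 0
14: 0
17: 0
19: 0
Current total: 0 + 0 + 0 + 0 + 0 = 0
Shortfall: 10 − 0 = 10

10 inversions short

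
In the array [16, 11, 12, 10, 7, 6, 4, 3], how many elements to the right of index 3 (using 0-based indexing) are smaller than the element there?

4

The element at index 3 is 10.
Elements after it: 7, 6, 4, 3
Those smaller than 10: 7, 6, 4, 3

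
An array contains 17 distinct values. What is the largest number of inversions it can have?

The maximum occurs when the array is in strictly decreasing order: every one of the C(17, 2) pairs is inverted.
C(17, 2) = 17·16/2 = 136

136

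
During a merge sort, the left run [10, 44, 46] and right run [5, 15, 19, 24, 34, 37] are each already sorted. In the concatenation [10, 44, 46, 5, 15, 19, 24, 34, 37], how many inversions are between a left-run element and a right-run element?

13

For each element r of the right run, count left-run elements greater than r:
r = 5: 10, 44, 46 → 3
r = 15: 44, 46 → 2
r = 19: 44, 46 → 2
r = 24: 44, 46 → 2
r = 34: 44, 46 → 2
r = 37: 44, 46 → 2
Cross-inversions: 3 + 2 + 2 + 2 + 2 + 2 = 13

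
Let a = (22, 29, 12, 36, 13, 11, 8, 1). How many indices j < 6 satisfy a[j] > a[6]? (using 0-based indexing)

The element at index 6 is 8.
Elements before it: 22, 29, 12, 36, 13, 11
Those larger than 8: 22, 29, 12, 36, 13, 11

6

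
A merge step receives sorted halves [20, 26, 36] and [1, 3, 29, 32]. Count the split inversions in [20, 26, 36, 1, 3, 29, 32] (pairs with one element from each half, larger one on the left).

For each element r of the right run, count left-run elements greater than r:
r = 1: 20, 26, 36 → 3
r = 3: 20, 26, 36 → 3
r = 29: 36 → 1
r = 32: 36 → 1
Cross-inversions: 3 + 3 + 1 + 1 = 8

8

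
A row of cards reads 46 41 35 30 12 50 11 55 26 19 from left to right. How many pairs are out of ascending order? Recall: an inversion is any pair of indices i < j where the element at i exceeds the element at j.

29 inversions

Sweep left to right; for each value list the smaller values that follow it:
46: 7
41: 6
35: 5
30: 4
12: 1
50: 3
11: 0
55: 2
26: 1
19: 0
Sum: 7 + 6 + 5 + 4 + 1 + 3 + 0 + 2 + 1 + 0 = 29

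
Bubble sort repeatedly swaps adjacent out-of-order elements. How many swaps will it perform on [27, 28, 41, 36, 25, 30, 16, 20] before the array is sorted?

Minimum adjacent swaps = number of inversions (each swap of adjacent out-of-order elements removes one inversion and no swap can remove more).
Count inversions — for each element, later elements that are smaller:
27: 25, 16, 20 → 3
28: 25, 16, 20 → 3
41: 36, 25, 30, 16, 20 → 5
36: 25, 30, 16, 20 → 4
25: 16, 20 → 2
30: 16, 20 → 2
16: none → 0
20: none → 0
Total inversions: 3 + 3 + 5 + 4 + 2 + 2 + 0 + 0 = 19

There are 19 swaps.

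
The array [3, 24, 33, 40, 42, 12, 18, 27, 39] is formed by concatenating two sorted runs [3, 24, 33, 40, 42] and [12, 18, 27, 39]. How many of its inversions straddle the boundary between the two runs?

13

Take each right-half value and tally the left-half values above it:
r = 12: 24, 33, 40, 42 → 4
r = 18: 24, 33, 40, 42 → 4
r = 27: 33, 40, 42 → 3
r = 39: 40, 42 → 2
Cross-inversions: 4 + 4 + 3 + 2 = 13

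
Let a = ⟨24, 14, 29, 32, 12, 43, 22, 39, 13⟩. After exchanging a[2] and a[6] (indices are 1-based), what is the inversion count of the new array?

22 inversions

Positions 2 and 6 hold 14 and 43; after swapping, the array is [24, 43, 29, 32, 12, 14, 22, 39, 13].
Sweep left to right; for each value list the smaller values that follow it:
24 → 12, 14, 22, 13 → 4
43 → 29, 32, 12, 14, 22, 39, 13 → 7
29 → 12, 14, 22, 13 → 4
32 → 12, 14, 22, 13 → 4
12 → none → 0
14 → 13 → 1
22 → 13 → 1
39 → 13 → 1
13 → none → 0
Sum: 4 + 7 + 4 + 4 + 0 + 1 + 1 + 1 + 0 = 22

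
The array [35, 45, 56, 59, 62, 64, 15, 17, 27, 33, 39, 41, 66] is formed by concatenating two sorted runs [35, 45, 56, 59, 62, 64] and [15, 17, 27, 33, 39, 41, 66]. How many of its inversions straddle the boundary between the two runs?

34

For each element r of the right run, count left-run elements greater than r:
r = 15: 35, 45, 56, 59, 62, 64 → 6
r = 17: 35, 45, 56, 59, 62, 64 → 6
r = 27: 35, 45, 56, 59, 62, 64 → 6
r = 33: 35, 45, 56, 59, 62, 64 → 6
r = 39: 45, 56, 59, 62, 64 → 5
r = 41: 45, 56, 59, 62, 64 → 5
r = 66: none → 0
Cross-inversions: 6 + 6 + 6 + 6 + 5 + 5 + 0 = 34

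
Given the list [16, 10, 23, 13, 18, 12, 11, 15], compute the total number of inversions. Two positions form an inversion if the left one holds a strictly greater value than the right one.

For each element, count later entries that are smaller:
16: 5
10: 0
23: 5
13: 2
18: 3
12: 1
11: 0
15: 0
Sum: 5 + 0 + 5 + 2 + 3 + 1 + 0 + 0 = 16

16 inversions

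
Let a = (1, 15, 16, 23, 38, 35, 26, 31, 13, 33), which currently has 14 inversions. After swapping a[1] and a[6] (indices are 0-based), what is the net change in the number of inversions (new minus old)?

Positions 1 and 6 hold 15 and 26; after swapping, the array is [1, 26, 16, 23, 38, 35, 15, 31, 13, 33].
Element-by-element contributions:
1 → none → 0
26 → 16, 23, 15, 13 → 4
16 → 15, 13 → 2
23 → 15, 13 → 2
38 → 35, 15, 31, 13, 33 → 5
35 → 15, 31, 13, 33 → 4
15 → 13 → 1
31 → 13 → 1
13 → none → 0
33 → none → 0
Sum: 0 + 4 + 2 + 2 + 5 + 4 + 1 + 1 + 0 + 0 = 19
Change: 19 − 14 = +5

+5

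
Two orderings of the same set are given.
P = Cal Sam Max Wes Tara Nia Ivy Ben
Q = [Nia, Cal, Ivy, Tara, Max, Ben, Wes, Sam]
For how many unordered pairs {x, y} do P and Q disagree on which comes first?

16

Assign each item its position (1..8) in the first ordering, then rewrite the second ordering as that position sequence:
positions: Cal→1, Sam→2, Max→3, Wes→4, Tara→5, Nia→6, Ivy→7, Ben→8
second ordering as positions: [6, 1, 7, 5, 3, 8, 4, 2]
Discordant pairs = inversions in this position sequence.
6: 1, 5, 3, 4, 2 → 5
1: 0
7: 5, 3, 4, 2 → 4
5: 3, 4, 2 → 3
3: 2 → 1
8: 4, 2 → 2
4: 2 → 1
2: 0
Total: 5 + 0 + 4 + 3 + 1 + 2 + 1 + 0 = 16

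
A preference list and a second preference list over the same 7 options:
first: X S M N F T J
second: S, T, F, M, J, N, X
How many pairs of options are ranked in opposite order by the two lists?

12

Assign each item its position (1..7) in the first ordering, then rewrite the second ordering as that position sequence:
positions: X→1, S→2, M→3, N→4, F→5, T→6, J→7
second ordering as positions: [2, 6, 5, 3, 7, 4, 1]
Discordant pairs = inversions in this position sequence.
2: 1 → 1
6: 5, 3, 4, 1 → 4
5: 3, 4, 1 → 3
3: 1 → 1
7: 4, 1 → 2
4: 1 → 1
1: 0
Total: 1 + 4 + 3 + 1 + 2 + 1 + 0 = 12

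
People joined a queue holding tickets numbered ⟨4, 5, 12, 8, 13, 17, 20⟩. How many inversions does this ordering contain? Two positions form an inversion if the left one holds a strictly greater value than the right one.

1

Inversion pairs (indices are 0-based):
(2,3): 12 > 8
That's 1 pair.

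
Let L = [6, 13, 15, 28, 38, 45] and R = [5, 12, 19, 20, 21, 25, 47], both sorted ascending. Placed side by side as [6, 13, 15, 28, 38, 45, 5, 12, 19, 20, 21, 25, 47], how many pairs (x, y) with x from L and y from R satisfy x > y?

Split inversions: 23

For each element r of the right run, count left-run elements greater than r:
r = 5: 6, 13, 15, 28, 38, 45 → 6
r = 12: 13, 15, 28, 38, 45 → 5
r = 19: 28, 38, 45 → 3
r = 20: 28, 38, 45 → 3
r = 21: 28, 38, 45 → 3
r = 25: 28, 38, 45 → 3
r = 47: none → 0
Cross-inversions: 6 + 5 + 3 + 3 + 3 + 3 + 0 = 23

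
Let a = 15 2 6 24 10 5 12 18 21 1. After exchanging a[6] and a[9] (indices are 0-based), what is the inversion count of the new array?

Positions 6 and 9 hold 12 and 1; after swapping, the array is [15, 2, 6, 24, 10, 5, 1, 18, 21, 12].
Count, for each position, how many later elements it exceeds:
15 → 2, 6, 10, 5, 1, 12 → 6
2 → 1 → 1
6 → 5, 1 → 2
24 → 10, 5, 1, 18, 21, 12 → 6
10 → 5, 1 → 2
5 → 1 → 1
1 → none → 0
18 → 12 → 1
21 → 12 → 1
12 → none → 0
Sum: 6 + 1 + 2 + 6 + 2 + 1 + 0 + 1 + 1 + 0 = 20

20 inversions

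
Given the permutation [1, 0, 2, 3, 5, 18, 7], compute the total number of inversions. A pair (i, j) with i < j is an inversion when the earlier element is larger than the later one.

Out-of-order index pairs (1-indexed):
(1,2): 1 > 0
(6,7): 18 > 7
That's 2 pairs.

2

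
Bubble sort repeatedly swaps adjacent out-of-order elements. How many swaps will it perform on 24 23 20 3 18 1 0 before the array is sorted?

Adjacent swaps: 20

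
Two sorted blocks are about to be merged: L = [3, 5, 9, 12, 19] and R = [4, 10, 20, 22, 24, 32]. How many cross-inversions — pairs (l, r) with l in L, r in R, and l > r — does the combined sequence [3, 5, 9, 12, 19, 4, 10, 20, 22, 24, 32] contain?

Take each right-half value and tally the left-half values above it:
r = 4: 5, 9, 12, 19 → 4
r = 10: 12, 19 → 2
r = 20: none → 0
r = 22: none → 0
r = 24: none → 0
r = 32: none → 0
Cross-inversions: 4 + 2 + 0 + 0 + 0 + 0 = 6

6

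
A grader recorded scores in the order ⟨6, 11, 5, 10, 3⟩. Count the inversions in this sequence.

7

Sweep left to right; for each value list the smaller values that follow it:
6 → 5, 3 → 2
11 → 5, 10, 3 → 3
5 → 3 → 1
10 → 3 → 1
3 → none → 0
Sum: 2 + 3 + 1 + 1 + 0 = 7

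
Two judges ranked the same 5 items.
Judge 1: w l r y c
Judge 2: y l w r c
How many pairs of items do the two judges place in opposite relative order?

4

Assign each item its position (1..5) in the first ordering, then rewrite the second ordering as that position sequence:
positions: w→1, l→2, r→3, y→4, c→5
second ordering as positions: [4, 2, 1, 3, 5]
Discordant pairs = inversions in this position sequence.
4: 2, 1, 3 → 3
2: 1 → 1
1: 0
3: 0
5: 0
Total: 3 + 1 + 0 + 0 + 0 = 4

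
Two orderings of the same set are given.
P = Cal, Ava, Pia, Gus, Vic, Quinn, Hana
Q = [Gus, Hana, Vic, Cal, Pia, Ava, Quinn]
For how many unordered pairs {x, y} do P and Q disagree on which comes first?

Assign each item its position (1..7) in the first ordering, then rewrite the second ordering as that position sequence:
positions: Cal→1, Ava→2, Pia→3, Gus→4, Vic→5, Quinn→6, Hana→7
second ordering as positions: [4, 7, 5, 1, 3, 2, 6]
Discordant pairs = inversions in this position sequence.
4: 1, 3, 2 → 3
7: 5, 1, 3, 2, 6 → 5
5: 1, 3, 2 → 3
1: 0
3: 2 → 1
2: 0
6: 0
Total: 3 + 5 + 3 + 0 + 1 + 0 + 0 = 12

There are 12 disagreeing pairs.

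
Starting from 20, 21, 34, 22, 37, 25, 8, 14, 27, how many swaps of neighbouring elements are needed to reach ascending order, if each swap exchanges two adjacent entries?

Minimum adjacent swaps = number of inversions (each swap of adjacent out-of-order elements removes one inversion and no swap can remove more).
Count inversions — for each element, later elements that are smaller:
20: 8, 14 → 2
21: 8, 14 → 2
34: 22, 25, 8, 14, 27 → 5
22: 8, 14 → 2
37: 25, 8, 14, 27 → 4
25: 8, 14 → 2
8: none → 0
14: none → 0
27: none → 0
Total inversions: 2 + 2 + 5 + 2 + 4 + 2 + 0 + 0 + 0 = 17

17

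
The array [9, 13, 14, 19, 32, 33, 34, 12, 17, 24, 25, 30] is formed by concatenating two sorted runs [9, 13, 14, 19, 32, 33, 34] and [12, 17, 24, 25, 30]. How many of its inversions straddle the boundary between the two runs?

Cross-inversions: 19

Take each right-half value and tally the left-half values above it:
r = 12: 13, 14, 19, 32, 33, 34 → 6
r = 17: 19, 32, 33, 34 → 4
r = 24: 32, 33, 34 → 3
r = 25: 32, 33, 34 → 3
r = 30: 32, 33, 34 → 3
Cross-inversions: 6 + 4 + 3 + 3 + 3 = 19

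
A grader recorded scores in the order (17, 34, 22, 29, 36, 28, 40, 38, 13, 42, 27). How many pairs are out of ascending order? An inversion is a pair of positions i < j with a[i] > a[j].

21

Element-by-element contributions:
17: 1
34: 5
22: 1
29: 3
36: 3
28: 2
40: 3
38: 2
13: 0
42: 1
27: 0
Sum: 1 + 5 + 1 + 3 + 3 + 2 + 3 + 2 + 0 + 1 + 0 = 21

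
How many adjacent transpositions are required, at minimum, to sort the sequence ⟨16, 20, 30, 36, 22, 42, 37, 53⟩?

Minimum adjacent swaps = number of inversions (each swap of adjacent out-of-order elements removes one inversion and no swap can remove more).
Count inversions — for each element, later elements that are smaller:
16: none → 0
20: none → 0
30: 22 → 1
36: 22 → 1
22: none → 0
42: 37 → 1
37: none → 0
53: none → 0
Total inversions: 0 + 0 + 1 + 1 + 0 + 1 + 0 + 0 = 3

There are 3 swaps.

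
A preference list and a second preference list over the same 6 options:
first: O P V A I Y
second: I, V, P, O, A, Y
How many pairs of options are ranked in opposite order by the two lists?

7

Assign each item its position (1..6) in the first ordering, then rewrite the second ordering as that position sequence:
positions: O→1, P→2, V→3, A→4, I→5, Y→6
second ordering as positions: [5, 3, 2, 1, 4, 6]
Discordant pairs = inversions in this position sequence.
5: 3, 2, 1, 4 → 4
3: 2, 1 → 2
2: 1 → 1
1: 0
4: 0
6: 0
Total: 4 + 2 + 1 + 0 + 0 + 0 = 7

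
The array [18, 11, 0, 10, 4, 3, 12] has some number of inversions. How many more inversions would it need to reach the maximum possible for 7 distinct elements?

Maximum inversions for 7 distinct elements is C(7, 2) = 7·6/2 = 21.
Current inversions — for each element, count later smaller elements:
18: 6
11: 4
0: 0
10: 2
4: 1
3: 0
12: 0
Current total: 6 + 4 + 0 + 2 + 1 + 0 + 0 = 13
Shortfall: 21 − 13 = 8

8 inversions short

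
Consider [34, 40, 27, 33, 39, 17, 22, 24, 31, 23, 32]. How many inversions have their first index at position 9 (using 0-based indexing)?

The element at index 9 is 23.
Elements after it: 32
None of them are smaller than 23.

0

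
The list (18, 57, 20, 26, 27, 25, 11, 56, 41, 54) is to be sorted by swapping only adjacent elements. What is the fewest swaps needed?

Minimum adjacent swaps = number of inversions (each swap of adjacent out-of-order elements removes one inversion and no swap can remove more).
Count inversions — for each element, later elements that are smaller:
18: 11 → 1
57: 20, 26, 27, 25, 11, 56, 41, 54 → 8
20: 11 → 1
26: 25, 11 → 2
27: 25, 11 → 2
25: 11 → 1
11: none → 0
56: 41, 54 → 2
41: none → 0
54: none → 0
Total inversions: 1 + 8 + 1 + 2 + 2 + 1 + 0 + 2 + 0 + 0 = 17

17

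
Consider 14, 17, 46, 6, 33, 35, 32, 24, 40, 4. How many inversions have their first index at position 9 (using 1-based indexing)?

The element at index 9 is 40.
Elements after it: 4
Those smaller than 40: 4

1 such element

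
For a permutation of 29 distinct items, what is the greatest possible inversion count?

406 inversions

The maximum occurs when the array is in strictly decreasing order: every one of the C(29, 2) pairs is inverted.
C(29, 2) = 29·28/2 = 406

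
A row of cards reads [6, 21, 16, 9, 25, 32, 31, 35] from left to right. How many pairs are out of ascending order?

4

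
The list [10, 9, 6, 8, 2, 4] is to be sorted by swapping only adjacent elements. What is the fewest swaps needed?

13 swaps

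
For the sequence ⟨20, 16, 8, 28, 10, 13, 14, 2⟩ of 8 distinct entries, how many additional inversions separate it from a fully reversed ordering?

9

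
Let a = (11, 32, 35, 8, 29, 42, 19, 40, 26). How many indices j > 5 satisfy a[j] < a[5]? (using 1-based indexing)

The element at index 5 is 29.
Elements after it: 42, 19, 40, 26
Those smaller than 29: 19, 26

2 such elements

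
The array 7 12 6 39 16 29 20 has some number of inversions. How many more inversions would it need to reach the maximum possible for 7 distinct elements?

Maximum inversions for 7 distinct elements is C(7, 2) = 7·6/2 = 21.
Current inversions — for each element, count later smaller elements:
7: 1
12: 1
6: 0
39: 3
16: 0
29: 1
20: 0
Current total: 1 + 1 + 0 + 3 + 0 + 1 + 0 = 6
Shortfall: 21 − 6 = 15

15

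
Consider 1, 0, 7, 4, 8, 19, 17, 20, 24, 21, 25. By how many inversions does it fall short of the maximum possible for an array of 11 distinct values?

51

Maximum inversions for 11 distinct elements is C(11, 2) = 11·10/2 = 55.
Current inversions — for each element, count later smaller elements:
1: 1
0: 0
7: 1
4: 0
8: 0
19: 1
17: 0
20: 0
24: 1
21: 0
25: 0
Current total: 1 + 0 + 1 + 0 + 0 + 1 + 0 + 0 + 1 + 0 + 0 = 4
Shortfall: 55 − 4 = 51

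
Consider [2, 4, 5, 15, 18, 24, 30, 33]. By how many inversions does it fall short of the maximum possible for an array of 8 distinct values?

Maximum inversions for 8 distinct elements is C(8, 2) = 8·7/2 = 28.
Current inversions — for each element, count later smaller elements:
2: 0
4: 0
5: 0
15: 0
18: 0
24: 0
30: 0
33: 0
Current total: 0 + 0 + 0 + 0 + 0 + 0 + 0 + 0 = 0
Shortfall: 28 − 0 = 28

28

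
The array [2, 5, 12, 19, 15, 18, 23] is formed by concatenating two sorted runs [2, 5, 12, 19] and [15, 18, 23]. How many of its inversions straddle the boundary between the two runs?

Cross-inversions: 2

Count, for every r in R, how many entries of L exceed r:
r = 15: 19 → 1
r = 18: 19 → 1
r = 23: none → 0
Cross-inversions: 1 + 1 + 0 = 2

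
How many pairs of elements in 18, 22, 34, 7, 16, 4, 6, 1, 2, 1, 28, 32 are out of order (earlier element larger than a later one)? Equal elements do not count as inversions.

Sweep left to right; for each value list the smaller values that follow it:
18 → 7, 16, 4, 6, 1, 2, 1 → 7
22 → 7, 16, 4, 6, 1, 2, 1 → 7
34 → 7, 16, 4, 6, 1, 2, 1, 28, 32 → 9
7 → 4, 6, 1, 2, 1 → 5
16 → 4, 6, 1, 2, 1 → 5
4 → 1, 2, 1 → 3
6 → 1, 2, 1 → 3
1 → none → 0
2 → 1 → 1
1 → none → 0
28 → none → 0
32 → none → 0
Sum: 7 + 7 + 9 + 5 + 5 + 3 + 3 + 0 + 1 + 0 + 0 + 0 = 40

40 out-of-order pairs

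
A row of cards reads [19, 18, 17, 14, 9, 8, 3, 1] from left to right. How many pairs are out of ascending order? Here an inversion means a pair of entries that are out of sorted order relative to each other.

Count, for each position, how many later elements it exceeds:
19: 7
18: 6
17: 5
14: 4
9: 3
8: 2
3: 1
1: 0
Sum: 7 + 6 + 5 + 4 + 3 + 2 + 1 + 0 = 28

28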